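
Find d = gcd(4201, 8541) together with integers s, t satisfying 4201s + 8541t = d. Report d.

1

Euclidean algorithm:
8541 = 2·4201 + 139
4201 = 30·139 + 31
139 = 4·31 + 15
31 = 2·15 + 1
15 = 15·1 + 0
gcd(4201, 8541) = 1.
Back-substituting:
1 = 31 − 2·15
1 = −2·139 + 9·31
1 = 9·4201 − 272·139
1 = −272·8541 + 553·4201
So 1 = (-272)·8541 + (553)·4201.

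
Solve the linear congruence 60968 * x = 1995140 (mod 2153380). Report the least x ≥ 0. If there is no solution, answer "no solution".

159855

First find gcd(60968, 2153380):
2153380 = 35·60968 + 19500
60968 = 3·19500 + 2468
19500 = 7·2468 + 2224
2468 = 1·2224 + 244
2224 = 9·244 + 28
244 = 8·28 + 20
28 = 1·20 + 8
20 = 2·8 + 4
8 = 2·4 + 0
gcd = 4 and 4 | 1995140, so solutions exist. Divide through by 4: 15242x ≡ 498785 (mod 538345).
Now find 15242⁻¹ mod 538345:
538345 = 35*15242 + 4875
15242 = 3*4875 + 617
4875 = 7*617 + 556
617 = 1*556 + 61
556 = 9*61 + 7
61 = 8*7 + 5
7 = 1*5 + 2
5 = 2*2 + 1
2 = 2*1 + 0
Back-substitute:
1 = 5 − 2·2
1 = −2·7 + 3·5
1 = 3·61 − 26·7
1 = −26·556 + 237·61
1 = 237·617 − 263·556
1 = −263·4875 + 2078·617
1 = 2078·15242 − 6497·4875
1 = −6497·538345 + 229473·15242
So 15242⁻¹ ≡ 229473 (mod 538345).
Then x ≡ 229473·498785 ≡ 159855 (mod 538345); the smallest non-negative solution is x = 159855.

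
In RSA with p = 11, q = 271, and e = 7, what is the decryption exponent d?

φ(n) = (p−1)(q−1) = 10·270 = 2700.
Need d with 7·d ≡ 1 (mod 2700). Apply the extended Euclidean algorithm:
2700 = 385·7 + 5
7 = 1·5 + 2
5 = 2·2 + 1
2 = 2·1 + 0
Back-substitute:
1 = 5 − 2·2
1 = −2·7 + 3·5
1 = 3·2700 − 1157·7
So 7·(-1157) ≡ 1 (mod 2700), hence d ≡ -1157 ≡ 1543 (mod 2700).

1543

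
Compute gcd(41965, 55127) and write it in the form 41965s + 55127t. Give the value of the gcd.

Repeated division:
55127 = 1*41965 + 13162
41965 = 3*13162 + 2479
13162 = 5*2479 + 767
2479 = 3*767 + 178
767 = 4*178 + 55
178 = 3*55 + 13
55 = 4*13 + 3
13 = 4*3 + 1
3 = 3*1 + 0
gcd(41965, 55127) = 1.
Working backward:
1 = 13 − 4·3
1 = −4·55 + 17·13
1 = 17·178 − 55·55
1 = −55·767 + 237·178
1 = 237·2479 − 766·767
1 = −766·13162 + 4067·2479
1 = 4067·41965 − 12967·13162
1 = −12967·55127 + 17034·41965
So 1 = (-12967)·55127 + (17034)·41965.

1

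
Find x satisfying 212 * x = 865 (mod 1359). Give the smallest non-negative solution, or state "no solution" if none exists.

1190

First find gcd(212, 1359):
1359 = 6·212 + 87
212 = 2·87 + 38
87 = 2·38 + 11
38 = 3·11 + 5
11 = 2·5 + 1
5 = 5·1 + 0
gcd = 1, so a unique solution mod 1359 exists.
Back-substitute for the Bézout coefficients:
1 = 11 − 2·5
1 = −2·38 + 7·11
1 = 7·87 − 16·38
1 = −16·212 + 39·87
1 = 39·1359 − 250·212
So 212·(-250) ≡ 1 (mod 1359), giving 212⁻¹ ≡ 1109.
x ≡ 212⁻¹·865 ≡ 1109·865 ≡ 1190 (mod 1359).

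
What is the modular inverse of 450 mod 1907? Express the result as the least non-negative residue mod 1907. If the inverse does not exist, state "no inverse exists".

1301

Run Euclid on (1907, 450):
1907 = 4*450 + 107
450 = 4*107 + 22
107 = 4*22 + 19
22 = 1*19 + 3
19 = 6*3 + 1
3 = 3*1 + 0
gcd = 1, so the inverse exists. Back-substitute:
1 = 19 − 6·3
1 = −6·22 + 7·19
1 = 7·107 − 34·22
1 = −34·450 + 143·107
1 = 143·1907 − 606·450
Hence 450⁻¹ ≡ -606 ≡ 1301 (mod 1907).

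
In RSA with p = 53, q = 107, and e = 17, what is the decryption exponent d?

φ(n) = (p−1)(q−1) = 52·106 = 5512.
Need d with 17·d ≡ 1 (mod 5512). Apply the extended Euclidean algorithm:
5512 = 324*17 + 4
17 = 4*4 + 1
4 = 4*1 + 0
Back-substitute:
1 = 17 − 4·4
1 = −4·5512 + 1297·17
So 17·1297 ≡ 1 (mod 5512), hence d = 1297.

1297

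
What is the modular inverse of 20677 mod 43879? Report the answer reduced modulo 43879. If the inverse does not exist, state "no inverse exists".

35416

Extended Euclidean algorithm:
43879 = 2·20677 + 2525
20677 = 8·2525 + 477
2525 = 5·477 + 140
477 = 3·140 + 57
140 = 2·57 + 26
57 = 2·26 + 5
26 = 5·5 + 1
5 = 5·1 + 0
Since gcd(20677, 43879) = 1, back-substitute to write 1 as a combination:
1 = 26 − 5·5
1 = −5·57 + 11·26
1 = 11·140 − 27·57
1 = −27·477 + 92·140
1 = 92·2525 − 487·477
1 = −487·20677 + 3988·2525
1 = 3988·43879 − 8463·20677
Thus 20677·(-8463) ≡ 1 (mod 43879); reducing, -8463 mod 43879 = 35416.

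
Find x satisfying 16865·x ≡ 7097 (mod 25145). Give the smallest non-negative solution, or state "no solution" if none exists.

no solution

gcd(16865, 25145):
25145 = 1×16865 + 8280
16865 = 2×8280 + 305
8280 = 27×305 + 45
305 = 6×45 + 35
45 = 1×35 + 10
35 = 3×10 + 5
10 = 2×5 + 0
gcd = 5, but 5 ∤ 7097, so the congruence has no solution.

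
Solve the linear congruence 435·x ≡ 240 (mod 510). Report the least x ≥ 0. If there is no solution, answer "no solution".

24

First find gcd(435, 510):
510 = 1*435 + 75
435 = 5*75 + 60
75 = 1*60 + 15
60 = 4*15 + 0
gcd = 15 and 15 | 240, so solutions exist. Divide through by 15: 29x ≡ 16 (mod 34).
Now find 29⁻¹ mod 34:
34 = 1·29 + 5
29 = 5·5 + 4
5 = 1·4 + 1
4 = 4·1 + 0
Back-substitute:
1 = 5 − 4
1 = −29 + 6·5
1 = 6·34 − 7·29
So 29·(-7) ≡ 1 (mod 34), i.e. 29⁻¹ ≡ 27.
Then x ≡ 27·16 ≡ 24 (mod 34); the smallest non-negative solution is x = 24.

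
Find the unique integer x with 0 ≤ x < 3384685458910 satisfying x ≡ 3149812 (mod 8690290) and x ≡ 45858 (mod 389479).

1665714485562

Write x = 3149812 + 8690290·k. Then 8690290·k ≡ 45858 − 3149812 ≡ 11878 (mod 389479).
Need 8690290⁻¹ mod 389479. Extended Euclid on (389479, 121752):
389479 = 3×121752 + 24223
121752 = 5×24223 + 637
24223 = 38×637 + 17
637 = 37×17 + 8
17 = 2×8 + 1
8 = 8×1 + 0
Back-substitute:
1 = 17 − 2·8
1 = −2·637 + 75·17
1 = 75·24223 − 2852·637
1 = −2852·121752 + 14335·24223
1 = 14335·389479 − 45857·121752
8690290⁻¹ ≡ 343622 (mod 389479), so k ≡ 343622·11878 ≡ 191675 (mod 389479).
x = 3149812 + 8690290·191675 = 1665714485562.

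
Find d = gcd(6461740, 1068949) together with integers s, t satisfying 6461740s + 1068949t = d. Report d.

Euclidean algorithm:
6461740 = 6*1068949 + 48046
1068949 = 22*48046 + 11937
48046 = 4*11937 + 298
11937 = 40*298 + 17
298 = 17*17 + 9
17 = 1*9 + 8
9 = 1*8 + 1
8 = 8*1 + 0
gcd(6461740, 1068949) = 1.
Back-substituting:
1 = 9 − 8
1 = −17 + 2·9
1 = 2·298 − 35·17
1 = −35·11937 + 1402·298
1 = 1402·48046 − 5643·11937
1 = −5643·1068949 + 125548·48046
1 = 125548·6461740 − 758931·1068949
So 1 = (125548)·6461740 + (-758931)·1068949.

1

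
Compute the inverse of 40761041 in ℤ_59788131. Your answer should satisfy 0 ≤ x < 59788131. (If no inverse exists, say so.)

38069060

gcd(59788131, 40761041) by repeated division:
59788131 = 1*40761041 + 19027090
40761041 = 2*19027090 + 2706861
19027090 = 7*2706861 + 79063
2706861 = 34*79063 + 18719
79063 = 4*18719 + 4187
18719 = 4*4187 + 1971
4187 = 2*1971 + 245
1971 = 8*245 + 11
245 = 22*11 + 3
11 = 3*3 + 2
3 = 1*2 + 1
2 = 2*1 + 0
gcd = 1, so the inverse exists. Back-substitute:
1 = 3 − 2
1 = −11 + 4·3
1 = 4·245 − 89·11
1 = −89·1971 + 716·245
1 = 716·4187 − 1521·1971
1 = −1521·18719 + 6800·4187
1 = 6800·79063 − 28721·18719
1 = −28721·2706861 + 983314·79063
1 = 983314·19027090 − 6911919·2706861
1 = −6911919·40761041 + 14807152·19027090
1 = 14807152·59788131 − 21719071·40761041
Thus 40761041·(-21719071) ≡ 1 (mod 59788131); reducing, -21719071 mod 59788131 = 38069060.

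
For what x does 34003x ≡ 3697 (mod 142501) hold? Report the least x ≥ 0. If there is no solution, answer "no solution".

117947

First find gcd(34003, 142501):
142501 = 4*34003 + 6489
34003 = 5*6489 + 1558
6489 = 4*1558 + 257
1558 = 6*257 + 16
257 = 16*16 + 1
16 = 16*1 + 0
gcd = 1, so a unique solution mod 142501 exists.
Back-substitute for the Bézout coefficients:
1 = 257 − 16·16
1 = −16·1558 + 97·257
1 = 97·6489 − 404·1558
1 = −404·34003 + 2117·6489
1 = 2117·142501 − 8872·34003
So 34003·(-8872) ≡ 1 (mod 142501), giving 34003⁻¹ ≡ 133629.
x ≡ 34003⁻¹·3697 ≡ 133629·3697 ≡ 117947 (mod 142501).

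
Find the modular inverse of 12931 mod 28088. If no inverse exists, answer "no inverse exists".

gcd(28088, 12931) by repeated division:
28088 = 2·12931 + 2226
12931 = 5·2226 + 1801
2226 = 1·1801 + 425
1801 = 4·425 + 101
425 = 4·101 + 21
101 = 4·21 + 17
21 = 1·17 + 4
17 = 4·4 + 1
4 = 4·1 + 0
gcd = 1, so the inverse exists. Back-substitute:
1 = 17 − 4·4
1 = −4·21 + 5·17
1 = 5·101 − 24·21
1 = −24·425 + 101·101
1 = 101·1801 − 428·425
1 = −428·2226 + 529·1801
1 = 529·12931 − 3073·2226
1 = −3073·28088 + 6675·12931
So 12931·6675 ≡ 1 (mod 28088).

6675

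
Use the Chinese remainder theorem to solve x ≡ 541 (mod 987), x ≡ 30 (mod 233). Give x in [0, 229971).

208798

Write x = 541 + 987·k. Then 987·k ≡ 30 − 541 ≡ 188 (mod 233).
Need 987⁻¹ mod 233. Extended Euclid on (233, 55):
233 = 4*55 + 13
55 = 4*13 + 3
13 = 4*3 + 1
3 = 3*1 + 0
Back-substitute:
1 = 13 − 4·3
1 = −4·55 + 17·13
1 = 17·233 − 72·55
987⁻¹ ≡ 161 (mod 233), so k ≡ 161·188 ≡ 211 (mod 233).
x = 541 + 987·211 = 208798.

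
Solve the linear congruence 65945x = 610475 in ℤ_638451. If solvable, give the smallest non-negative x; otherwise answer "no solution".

gcd(65945, 638451):
638451 = 9×65945 + 44946
65945 = 1×44946 + 20999
44946 = 2×20999 + 2948
20999 = 7×2948 + 363
2948 = 8×363 + 44
363 = 8×44 + 11
44 = 4×11 + 0
gcd = 11, but 11 ∤ 610475, so the congruence has no solution.

no solution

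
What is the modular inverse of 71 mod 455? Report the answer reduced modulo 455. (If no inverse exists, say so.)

141

Apply the Euclidean algorithm to 455 and 71:
455 = 6·71 + 29
71 = 2·29 + 13
29 = 2·13 + 3
13 = 4·3 + 1
3 = 3·1 + 0
Since gcd(71, 455) = 1, back-substitute to write 1 as a combination:
1 = 13 − 4·3
1 = −4·29 + 9·13
1 = 9·71 − 22·29
1 = −22·455 + 141·71
So 71·141 ≡ 1 (mod 455).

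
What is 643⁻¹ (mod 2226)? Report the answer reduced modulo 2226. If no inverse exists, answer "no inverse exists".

727

Run Euclid on (2226, 643):
2226 = 3·643 + 297
643 = 2·297 + 49
297 = 6·49 + 3
49 = 16·3 + 1
3 = 3·1 + 0
The gcd is 1. Working backward:
1 = 49 − 16·3
1 = −16·297 + 97·49
1 = 97·643 − 210·297
1 = −210·2226 + 727·643
So 643·727 ≡ 1 (mod 2226).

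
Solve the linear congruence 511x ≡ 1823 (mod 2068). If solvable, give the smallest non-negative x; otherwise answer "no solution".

1161

First find gcd(511, 2068):
2068 = 4*511 + 24
511 = 21*24 + 7
24 = 3*7 + 3
7 = 2*3 + 1
3 = 3*1 + 0
gcd = 1, so a unique solution mod 2068 exists.
Back-substitute for the Bézout coefficients:
1 = 7 − 2·3
1 = −2·24 + 7·7
1 = 7·511 − 149·24
1 = −149·2068 + 603·511
So 511·(603) ≡ 1 (mod 2068), giving 511⁻¹ ≡ 603.
x ≡ 511⁻¹·1823 ≡ 603·1823 ≡ 1161 (mod 2068).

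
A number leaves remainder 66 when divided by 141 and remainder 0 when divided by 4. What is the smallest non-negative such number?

Write x = 66 + 141·k. Then 141·k ≡ 0 − 66 ≡ 2 (mod 4).
Need 141⁻¹ mod 4. Extended Euclid on (4, 1):
4 = 4·1 + 0
141⁻¹ ≡ 1 (mod 4), so k ≡ 1·2 ≡ 2 (mod 4).
x = 66 + 141·2 = 348.

348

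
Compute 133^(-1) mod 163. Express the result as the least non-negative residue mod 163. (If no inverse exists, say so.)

Run Euclid on (163, 133):
163 = 1·133 + 30
133 = 4·30 + 13
30 = 2·13 + 4
13 = 3·4 + 1
4 = 4·1 + 0
Since gcd(133, 163) = 1, back-substitute to write 1 as a combination:
1 = 13 − 3·4
1 = −3·30 + 7·13
1 = 7·133 − 31·30
1 = −31·163 + 38·133
So 133·38 ≡ 1 (mod 163).

38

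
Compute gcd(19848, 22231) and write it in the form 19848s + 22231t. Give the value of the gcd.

1

Repeated division:
22231 = 1*19848 + 2383
19848 = 8*2383 + 784
2383 = 3*784 + 31
784 = 25*31 + 9
31 = 3*9 + 4
9 = 2*4 + 1
4 = 4*1 + 0
gcd(19848, 22231) = 1.
Working backward:
1 = 9 − 2·4
1 = −2·31 + 7·9
1 = 7·784 − 177·31
1 = −177·2383 + 538·784
1 = 538·19848 − 4481·2383
1 = −4481·22231 + 5019·19848
So 1 = (-4481)·22231 + (5019)·19848.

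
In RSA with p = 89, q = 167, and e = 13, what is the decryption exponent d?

11237

φ(n) = (p−1)(q−1) = 88·166 = 14608.
Need d with 13·d ≡ 1 (mod 14608). Apply the extended Euclidean algorithm:
14608 = 1123·13 + 9
13 = 1·9 + 4
9 = 2·4 + 1
4 = 4·1 + 0
Back-substitute:
1 = 9 − 2·4
1 = −2·13 + 3·9
1 = 3·14608 − 3371·13
So 13·(-3371) ≡ 1 (mod 14608), hence d ≡ -3371 ≡ 11237 (mod 14608).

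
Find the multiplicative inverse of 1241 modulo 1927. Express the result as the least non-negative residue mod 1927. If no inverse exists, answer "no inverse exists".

1368

gcd(1927, 1241) by repeated division:
1927 = 1*1241 + 686
1241 = 1*686 + 555
686 = 1*555 + 131
555 = 4*131 + 31
131 = 4*31 + 7
31 = 4*7 + 3
7 = 2*3 + 1
3 = 3*1 + 0
The gcd is 1. Working backward:
1 = 7 − 2·3
1 = −2·31 + 9·7
1 = 9·131 − 38·31
1 = −38·555 + 161·131
1 = 161·686 − 199·555
1 = −199·1241 + 360·686
1 = 360·1927 − 559·1241
Hence 1241⁻¹ ≡ -559 ≡ 1368 (mod 1927).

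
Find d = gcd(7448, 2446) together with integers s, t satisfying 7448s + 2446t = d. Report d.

Repeated division:
7448 = 3×2446 + 110
2446 = 22×110 + 26
110 = 4×26 + 6
26 = 4×6 + 2
6 = 3×2 + 0
gcd(7448, 2446) = 2.
Working backward:
2 = 26 − 4·6
2 = −4·110 + 17·26
2 = 17·2446 − 378·110
2 = −378·7448 + 1151·2446
So 2 = (-378)·7448 + (1151)·2446.

2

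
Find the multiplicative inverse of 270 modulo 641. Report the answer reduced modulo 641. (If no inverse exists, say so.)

gcd(641, 270) by repeated division:
641 = 2·270 + 101
270 = 2·101 + 68
101 = 1·68 + 33
68 = 2·33 + 2
33 = 16·2 + 1
2 = 2·1 + 0
Since gcd(270, 641) = 1, back-substitute to write 1 as a combination:
1 = 33 − 16·2
1 = −16·68 + 33·33
1 = 33·101 − 49·68
1 = −49·270 + 131·101
1 = 131·641 − 311·270
So 270·(-311) ≡ 1 (mod 641), and -311 ≡ 330 (mod 641).

330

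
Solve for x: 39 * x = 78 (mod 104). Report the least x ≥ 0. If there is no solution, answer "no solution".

2

First find gcd(39, 104):
104 = 2*39 + 26
39 = 1*26 + 13
26 = 2*13 + 0
gcd = 13 and 13 | 78, so solutions exist. Divide through by 13: 3x ≡ 6 (mod 8).
Now find 3⁻¹ mod 8:
8 = 2*3 + 2
3 = 1*2 + 1
2 = 2*1 + 0
Back-substitute:
1 = 3 − 2
1 = −8 + 3·3
So 3⁻¹ ≡ 3 (mod 8).
Then x ≡ 3·6 ≡ 2 (mod 8); the smallest non-negative solution is x = 2.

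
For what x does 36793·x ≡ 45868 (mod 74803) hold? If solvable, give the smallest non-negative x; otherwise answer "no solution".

26539

First find gcd(36793, 74803):
74803 = 2×36793 + 1217
36793 = 30×1217 + 283
1217 = 4×283 + 85
283 = 3×85 + 28
85 = 3×28 + 1
28 = 28×1 + 0
gcd = 1, so a unique solution mod 74803 exists.
Back-substitute for the Bézout coefficients:
1 = 85 − 3·28
1 = −3·283 + 10·85
1 = 10·1217 − 43·283
1 = −43·36793 + 1300·1217
1 = 1300·74803 − 2643·36793
So 36793·(-2643) ≡ 1 (mod 74803), giving 36793⁻¹ ≡ 72160.
x ≡ 36793⁻¹·45868 ≡ 72160·45868 ≡ 26539 (mod 74803).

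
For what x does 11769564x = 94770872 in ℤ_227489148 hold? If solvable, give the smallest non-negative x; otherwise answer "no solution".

no solution

gcd(11769564, 227489148):
227489148 = 19×11769564 + 3867432
11769564 = 3×3867432 + 167268
3867432 = 23×167268 + 20268
167268 = 8×20268 + 5124
20268 = 3×5124 + 4896
5124 = 1×4896 + 228
4896 = 21×228 + 108
228 = 2×108 + 12
108 = 9×12 + 0
gcd = 12, but 12 ∤ 94770872, so the congruence has no solution.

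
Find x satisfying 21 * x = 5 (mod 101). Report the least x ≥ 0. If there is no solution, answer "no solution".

82

First find gcd(21, 101):
101 = 4*21 + 17
21 = 1*17 + 4
17 = 4*4 + 1
4 = 4*1 + 0
gcd = 1, so a unique solution mod 101 exists.
Back-substitute for the Bézout coefficients:
1 = 17 − 4·4
1 = −4·21 + 5·17
1 = 5·101 − 24·21
So 21·(-24) ≡ 1 (mod 101), giving 21⁻¹ ≡ 77.
x ≡ 21⁻¹·5 ≡ 77·5 ≡ 82 (mod 101).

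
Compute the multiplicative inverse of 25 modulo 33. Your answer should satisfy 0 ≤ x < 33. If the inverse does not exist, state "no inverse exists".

Run Euclid on (33, 25):
33 = 1·25 + 8
25 = 3·8 + 1
8 = 8·1 + 0
The gcd is 1. Working backward:
1 = 25 − 3·8
1 = −3·33 + 4·25
So 25·4 ≡ 1 (mod 33).

4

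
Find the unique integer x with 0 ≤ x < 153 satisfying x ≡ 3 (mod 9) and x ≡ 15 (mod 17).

66

Write x = 3 + 9·k. Then 9·k ≡ 15 − 3 ≡ 12 (mod 17).
Need 9⁻¹ mod 17. Extended Euclid on (17, 9):
17 = 1·9 + 8
9 = 1·8 + 1
8 = 8·1 + 0
Back-substitute:
1 = 9 − 8
1 = −17 + 2·9
9⁻¹ ≡ 2 (mod 17), so k ≡ 2·12 ≡ 7 (mod 17).
x = 3 + 9·7 = 66.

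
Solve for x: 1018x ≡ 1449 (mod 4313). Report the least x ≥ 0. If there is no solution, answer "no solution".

1175

First find gcd(1018, 4313):
4313 = 4·1018 + 241
1018 = 4·241 + 54
241 = 4·54 + 25
54 = 2·25 + 4
25 = 6·4 + 1
4 = 4·1 + 0
gcd = 1, so a unique solution mod 4313 exists.
Back-substitute for the Bézout coefficients:
1 = 25 − 6·4
1 = −6·54 + 13·25
1 = 13·241 − 58·54
1 = −58·1018 + 245·241
1 = 245·4313 − 1038·1018
So 1018·(-1038) ≡ 1 (mod 4313), giving 1018⁻¹ ≡ 3275.
x ≡ 1018⁻¹·1449 ≡ 3275·1449 ≡ 1175 (mod 4313).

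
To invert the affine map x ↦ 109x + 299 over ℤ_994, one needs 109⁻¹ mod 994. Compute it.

611

Apply the Euclidean algorithm to 994 and 109:
994 = 9·109 + 13
109 = 8·13 + 5
13 = 2·5 + 3
5 = 1·3 + 2
3 = 1·2 + 1
2 = 2·1 + 0
gcd = 1, so the inverse exists. Back-substitute:
1 = 3 − 2
1 = −5 + 2·3
1 = 2·13 − 5·5
1 = −5·109 + 42·13
1 = 42·994 − 383·109
Hence 109⁻¹ ≡ -383 ≡ 611 (mod 994).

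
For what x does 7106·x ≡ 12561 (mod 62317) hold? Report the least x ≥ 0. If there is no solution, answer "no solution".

First find gcd(7106, 62317):
62317 = 8*7106 + 5469
7106 = 1*5469 + 1637
5469 = 3*1637 + 558
1637 = 2*558 + 521
558 = 1*521 + 37
521 = 14*37 + 3
37 = 12*3 + 1
3 = 3*1 + 0
gcd = 1, so a unique solution mod 62317 exists.
Back-substitute for the Bézout coefficients:
1 = 37 − 12·3
1 = −12·521 + 169·37
1 = 169·558 − 181·521
1 = −181·1637 + 531·558
1 = 531·5469 − 1774·1637
1 = −1774·7106 + 2305·5469
1 = 2305·62317 − 20214·7106
So 7106·(-20214) ≡ 1 (mod 62317), giving 7106⁻¹ ≡ 42103.
x ≡ 7106⁻¹·12561 ≡ 42103·12561 ≡ 33721 (mod 62317).

33721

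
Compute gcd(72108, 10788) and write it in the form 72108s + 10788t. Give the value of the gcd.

12

Euclidean algorithm:
72108 = 6×10788 + 7380
10788 = 1×7380 + 3408
7380 = 2×3408 + 564
3408 = 6×564 + 24
564 = 23×24 + 12
24 = 2×12 + 0
gcd(72108, 10788) = 12.
Working backward:
12 = 564 − 23·24
12 = −23·3408 + 139·564
12 = 139·7380 − 301·3408
12 = −301·10788 + 440·7380
12 = 440·72108 − 2941·10788
So 12 = (440)·72108 + (-2941)·10788.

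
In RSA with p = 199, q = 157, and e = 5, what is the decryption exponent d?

18533

φ(n) = (p−1)(q−1) = 198·156 = 30888.
Need d with 5·d ≡ 1 (mod 30888). Apply the extended Euclidean algorithm:
30888 = 6177·5 + 3
5 = 1·3 + 2
3 = 1·2 + 1
2 = 2·1 + 0
Back-substitute:
1 = 3 − 2
1 = −5 + 2·3
1 = 2·30888 − 12355·5
So 5·(-12355) ≡ 1 (mod 30888), hence d ≡ -12355 ≡ 18533 (mod 30888).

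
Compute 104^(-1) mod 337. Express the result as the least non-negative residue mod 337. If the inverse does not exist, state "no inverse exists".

Extended Euclidean algorithm:
337 = 3·104 + 25
104 = 4·25 + 4
25 = 6·4 + 1
4 = 4·1 + 0
gcd = 1, so the inverse exists. Back-substitute:
1 = 25 − 6·4
1 = −6·104 + 25·25
1 = 25·337 − 81·104
Hence 104⁻¹ ≡ -81 ≡ 256 (mod 337).

256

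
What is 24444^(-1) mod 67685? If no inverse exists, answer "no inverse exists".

1714

Apply the Euclidean algorithm to 67685 and 24444:
67685 = 2×24444 + 18797
24444 = 1×18797 + 5647
18797 = 3×5647 + 1856
5647 = 3×1856 + 79
1856 = 23×79 + 39
79 = 2×39 + 1
39 = 39×1 + 0
gcd = 1, so the inverse exists. Back-substitute:
1 = 79 − 2·39
1 = −2·1856 + 47·79
1 = 47·5647 − 143·1856
1 = −143·18797 + 476·5647
1 = 476·24444 − 619·18797
1 = −619·67685 + 1714·24444
So 24444·1714 ≡ 1 (mod 67685).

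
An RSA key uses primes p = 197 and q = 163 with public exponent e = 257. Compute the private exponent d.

φ(n) = (p−1)(q−1) = 196·162 = 31752.
Need d with 257·d ≡ 1 (mod 31752). Apply the extended Euclidean algorithm:
31752 = 123·257 + 141
257 = 1·141 + 116
141 = 1·116 + 25
116 = 4·25 + 16
25 = 1·16 + 9
16 = 1·9 + 7
9 = 1·7 + 2
7 = 3·2 + 1
2 = 2·1 + 0
Back-substitute:
1 = 7 − 3·2
1 = −3·9 + 4·7
1 = 4·16 − 7·9
1 = −7·25 + 11·16
1 = 11·116 − 51·25
1 = −51·141 + 62·116
1 = 62·257 − 113·141
1 = −113·31752 + 13961·257
So 257·13961 ≡ 1 (mod 31752), hence d = 13961.

13961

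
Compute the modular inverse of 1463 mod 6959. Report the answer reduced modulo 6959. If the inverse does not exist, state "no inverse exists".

1427

Apply the Euclidean algorithm to 6959 and 1463:
6959 = 4*1463 + 1107
1463 = 1*1107 + 356
1107 = 3*356 + 39
356 = 9*39 + 5
39 = 7*5 + 4
5 = 1*4 + 1
4 = 4*1 + 0
gcd = 1, so the inverse exists. Back-substitute:
1 = 5 − 4
1 = −39 + 8·5
1 = 8·356 − 73·39
1 = −73·1107 + 227·356
1 = 227·1463 − 300·1107
1 = −300·6959 + 1427·1463
So 1463·1427 ≡ 1 (mod 6959).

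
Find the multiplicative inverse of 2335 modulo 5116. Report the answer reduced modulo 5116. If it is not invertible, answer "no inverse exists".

gcd(5116, 2335) by repeated division:
5116 = 2×2335 + 446
2335 = 5×446 + 105
446 = 4×105 + 26
105 = 4×26 + 1
26 = 26×1 + 0
gcd = 1, so the inverse exists. Back-substitute:
1 = 105 − 4·26
1 = −4·446 + 17·105
1 = 17·2335 − 89·446
1 = −89·5116 + 195·2335
So 2335·195 ≡ 1 (mod 5116).

195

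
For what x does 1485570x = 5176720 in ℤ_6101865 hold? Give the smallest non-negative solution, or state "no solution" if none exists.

gcd(1485570, 6101865):
6101865 = 4·1485570 + 159585
1485570 = 9·159585 + 49305
159585 = 3·49305 + 11670
49305 = 4·11670 + 2625
11670 = 4·2625 + 1170
2625 = 2·1170 + 285
1170 = 4·285 + 30
285 = 9·30 + 15
30 = 2·15 + 0
gcd = 15, but 15 ∤ 5176720, so the congruence has no solution.

no solution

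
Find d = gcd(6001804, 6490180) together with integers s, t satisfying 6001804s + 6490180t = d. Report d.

4

Apply Euclid's algorithm to 6490180 and 6001804:
6490180 = 1×6001804 + 488376
6001804 = 12×488376 + 141292
488376 = 3×141292 + 64500
141292 = 2×64500 + 12292
64500 = 5×12292 + 3040
12292 = 4×3040 + 132
3040 = 23×132 + 4
132 = 33×4 + 0
gcd(6001804, 6490180) = 4.
Express as a combination:
4 = 3040 − 23·132
4 = −23·12292 + 93·3040
4 = 93·64500 − 488·12292
4 = −488·141292 + 1069·64500
4 = 1069·488376 − 3695·141292
4 = −3695·6001804 + 45409·488376
4 = 45409·6490180 − 49104·6001804
So 4 = (45409)·6490180 + (-49104)·6001804.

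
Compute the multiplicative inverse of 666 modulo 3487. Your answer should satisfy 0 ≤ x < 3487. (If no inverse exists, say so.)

1377

gcd(3487, 666) by repeated division:
3487 = 5*666 + 157
666 = 4*157 + 38
157 = 4*38 + 5
38 = 7*5 + 3
5 = 1*3 + 2
3 = 1*2 + 1
2 = 2*1 + 0
gcd = 1, so the inverse exists. Back-substitute:
1 = 3 − 2
1 = −5 + 2·3
1 = 2·38 − 15·5
1 = −15·157 + 62·38
1 = 62·666 − 263·157
1 = −263·3487 + 1377·666
So 666·1377 ≡ 1 (mod 3487).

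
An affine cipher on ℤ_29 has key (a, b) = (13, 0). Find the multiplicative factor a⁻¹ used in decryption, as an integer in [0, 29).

Extended Euclidean algorithm:
29 = 2*13 + 3
13 = 4*3 + 1
3 = 3*1 + 0
Since gcd(13, 29) = 1, back-substitute to write 1 as a combination:
1 = 13 − 4·3
1 = −4·29 + 9·13
So 13·9 ≡ 1 (mod 29).

9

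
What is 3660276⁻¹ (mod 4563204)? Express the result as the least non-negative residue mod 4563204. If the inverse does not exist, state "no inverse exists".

Euclidean algorithm on 4563204, 3660276:
4563204 = 1×3660276 + 902928
3660276 = 4×902928 + 48564
902928 = 18×48564 + 28776
48564 = 1×28776 + 19788
28776 = 1×19788 + 8988
19788 = 2×8988 + 1812
8988 = 4×1812 + 1740
1812 = 1×1740 + 72
1740 = 24×72 + 12
72 = 6×12 + 0
gcd(3660276, 4563204) = 12 ≠ 1, so 3660276 has no multiplicative inverse modulo 4563204.

no inverse exists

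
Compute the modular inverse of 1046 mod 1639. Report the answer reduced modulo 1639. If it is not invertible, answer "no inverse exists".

Apply the Euclidean algorithm to 1639 and 1046:
1639 = 1*1046 + 593
1046 = 1*593 + 453
593 = 1*453 + 140
453 = 3*140 + 33
140 = 4*33 + 8
33 = 4*8 + 1
8 = 8*1 + 0
The gcd is 1. Working backward:
1 = 33 − 4·8
1 = −4·140 + 17·33
1 = 17·453 − 55·140
1 = −55·593 + 72·453
1 = 72·1046 − 127·593
1 = −127·1639 + 199·1046
So 1046·199 ≡ 1 (mod 1639).

199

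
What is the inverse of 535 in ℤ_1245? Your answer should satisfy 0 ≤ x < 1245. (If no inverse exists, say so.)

no inverse exists

Compute gcd(535, 1245):
1245 = 2×535 + 175
535 = 3×175 + 10
175 = 17×10 + 5
10 = 2×5 + 0
Since gcd = 5 > 1, 535 is not a unit mod 1245.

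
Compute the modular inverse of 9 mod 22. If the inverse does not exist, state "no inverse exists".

Extended Euclidean algorithm:
22 = 2·9 + 4
9 = 2·4 + 1
4 = 4·1 + 0
gcd = 1, so the inverse exists. Back-substitute:
1 = 9 − 2·4
1 = −2·22 + 5·9
So 9·5 ≡ 1 (mod 22).

5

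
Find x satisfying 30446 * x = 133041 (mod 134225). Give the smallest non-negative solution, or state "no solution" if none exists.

no solution

gcd(30446, 134225):
134225 = 4·30446 + 12441
30446 = 2·12441 + 5564
12441 = 2·5564 + 1313
5564 = 4·1313 + 312
1313 = 4·312 + 65
312 = 4·65 + 52
65 = 1·52 + 13
52 = 4·13 + 0
gcd = 13, but 13 ∤ 133041, so the congruence has no solution.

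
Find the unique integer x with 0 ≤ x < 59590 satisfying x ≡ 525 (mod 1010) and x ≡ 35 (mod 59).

49005

Write x = 525 + 1010·k. Then 1010·k ≡ 35 − 525 ≡ 41 (mod 59).
Need 1010⁻¹ mod 59. Extended Euclid on (59, 7):
59 = 8×7 + 3
7 = 2×3 + 1
3 = 3×1 + 0
Back-substitute:
1 = 7 − 2·3
1 = −2·59 + 17·7
1010⁻¹ ≡ 17 (mod 59), so k ≡ 17·41 ≡ 48 (mod 59).
x = 525 + 1010·48 = 49005.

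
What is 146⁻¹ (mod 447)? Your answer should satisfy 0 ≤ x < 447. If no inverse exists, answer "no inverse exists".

gcd(447, 146) by repeated division:
447 = 3*146 + 9
146 = 16*9 + 2
9 = 4*2 + 1
2 = 2*1 + 0
The gcd is 1. Working backward:
1 = 9 − 4·2
1 = −4·146 + 65·9
1 = 65·447 − 199·146
Thus 146·(-199) ≡ 1 (mod 447); reducing, -199 mod 447 = 248.

248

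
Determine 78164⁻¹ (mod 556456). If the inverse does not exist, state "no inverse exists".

no inverse exists

Euclidean algorithm on 556456, 78164:
556456 = 7*78164 + 9308
78164 = 8*9308 + 3700
9308 = 2*3700 + 1908
3700 = 1*1908 + 1792
1908 = 1*1792 + 116
1792 = 15*116 + 52
116 = 2*52 + 12
52 = 4*12 + 4
12 = 3*4 + 0
gcd(78164, 556456) = 4 ≠ 1, so 78164 has no multiplicative inverse modulo 556456.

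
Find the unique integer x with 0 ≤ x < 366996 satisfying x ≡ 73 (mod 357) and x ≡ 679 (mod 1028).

Write x = 73 + 357·k. Then 357·k ≡ 679 − 73 ≡ 606 (mod 1028).
Need 357⁻¹ mod 1028. Extended Euclid on (1028, 357):
1028 = 2*357 + 314
357 = 1*314 + 43
314 = 7*43 + 13
43 = 3*13 + 4
13 = 3*4 + 1
4 = 4*1 + 0
Back-substitute:
1 = 13 − 3·4
1 = −3·43 + 10·13
1 = 10·314 − 73·43
1 = −73·357 + 83·314
1 = 83·1028 − 239·357
357⁻¹ ≡ 789 (mod 1028), so k ≡ 789·606 ≡ 114 (mod 1028).
x = 73 + 357·114 = 40771.

40771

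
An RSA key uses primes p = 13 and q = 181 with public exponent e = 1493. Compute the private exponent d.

φ(n) = (p−1)(q−1) = 12·180 = 2160.
Need d with 1493·d ≡ 1 (mod 2160). Apply the extended Euclidean algorithm:
2160 = 1·1493 + 667
1493 = 2·667 + 159
667 = 4·159 + 31
159 = 5·31 + 4
31 = 7·4 + 3
4 = 1·3 + 1
3 = 3·1 + 0
Back-substitute:
1 = 4 − 3
1 = −31 + 8·4
1 = 8·159 − 41·31
1 = −41·667 + 172·159
1 = 172·1493 − 385·667
1 = −385·2160 + 557·1493
So 1493·557 ≡ 1 (mod 2160), hence d = 557.

557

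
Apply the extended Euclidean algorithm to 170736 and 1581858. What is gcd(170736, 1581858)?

Apply Euclid's algorithm to 1581858 and 170736:
1581858 = 9*170736 + 45234
170736 = 3*45234 + 35034
45234 = 1*35034 + 10200
35034 = 3*10200 + 4434
10200 = 2*4434 + 1332
4434 = 3*1332 + 438
1332 = 3*438 + 18
438 = 24*18 + 6
18 = 3*6 + 0
gcd(170736, 1581858) = 6.
Express as a combination:
6 = 438 − 24·18
6 = −24·1332 + 73·438
6 = 73·4434 − 243·1332
6 = −243·10200 + 559·4434
6 = 559·35034 − 1920·10200
6 = −1920·45234 + 2479·35034
6 = 2479·170736 − 9357·45234
6 = −9357·1581858 + 86692·170736
So 6 = (-9357)·1581858 + (86692)·170736.

6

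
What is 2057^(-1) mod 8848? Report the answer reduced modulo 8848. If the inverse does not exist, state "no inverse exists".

7321

Extended Euclidean algorithm:
8848 = 4×2057 + 620
2057 = 3×620 + 197
620 = 3×197 + 29
197 = 6×29 + 23
29 = 1×23 + 6
23 = 3×6 + 5
6 = 1×5 + 1
5 = 5×1 + 0
The gcd is 1. Working backward:
1 = 6 − 5
1 = −23 + 4·6
1 = 4·29 − 5·23
1 = −5·197 + 34·29
1 = 34·620 − 107·197
1 = −107·2057 + 355·620
1 = 355·8848 − 1527·2057
Hence 2057⁻¹ ≡ -1527 ≡ 7321 (mod 8848).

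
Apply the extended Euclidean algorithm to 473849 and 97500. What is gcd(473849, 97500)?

Repeated division:
473849 = 4·97500 + 83849
97500 = 1·83849 + 13651
83849 = 6·13651 + 1943
13651 = 7·1943 + 50
1943 = 38·50 + 43
50 = 1·43 + 7
43 = 6·7 + 1
7 = 7·1 + 0
gcd(473849, 97500) = 1.
Express as a combination:
1 = 43 − 6·7
1 = −6·50 + 7·43
1 = 7·1943 − 272·50
1 = −272·13651 + 1911·1943
1 = 1911·83849 − 11738·13651
1 = −11738·97500 + 13649·83849
1 = 13649·473849 − 66334·97500
So 1 = (13649)·473849 + (-66334)·97500.

1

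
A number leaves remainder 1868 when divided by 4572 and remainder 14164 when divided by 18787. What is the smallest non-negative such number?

20379272

Write x = 1868 + 4572·k. Then 4572·k ≡ 14164 − 1868 ≡ 12296 (mod 18787).
Need 4572⁻¹ mod 18787. Extended Euclid on (18787, 4572):
18787 = 4*4572 + 499
4572 = 9*499 + 81
499 = 6*81 + 13
81 = 6*13 + 3
13 = 4*3 + 1
3 = 3*1 + 0
Back-substitute:
1 = 13 − 4·3
1 = −4·81 + 25·13
1 = 25·499 − 154·81
1 = −154·4572 + 1411·499
1 = 1411·18787 − 5798·4572
4572⁻¹ ≡ 12989 (mod 18787), so k ≡ 12989·12296 ≡ 4457 (mod 18787).
x = 1868 + 4572·4457 = 20379272.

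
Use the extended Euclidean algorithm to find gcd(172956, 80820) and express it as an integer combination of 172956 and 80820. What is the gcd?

Euclidean algorithm:
172956 = 2·80820 + 11316
80820 = 7·11316 + 1608
11316 = 7·1608 + 60
1608 = 26·60 + 48
60 = 1·48 + 12
48 = 4·12 + 0
gcd(172956, 80820) = 12.
Working backward:
12 = 60 − 48
12 = −1608 + 27·60
12 = 27·11316 − 190·1608
12 = −190·80820 + 1357·11316
12 = 1357·172956 − 2904·80820
So 12 = (1357)·172956 + (-2904)·80820.

12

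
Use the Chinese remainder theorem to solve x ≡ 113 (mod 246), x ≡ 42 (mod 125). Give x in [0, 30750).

12167

Write x = 113 + 246·k. Then 246·k ≡ 42 − 113 ≡ 54 (mod 125).
Need 246⁻¹ mod 125. Extended Euclid on (125, 121):
125 = 1*121 + 4
121 = 30*4 + 1
4 = 4*1 + 0
Back-substitute:
1 = 121 − 30·4
1 = −30·125 + 31·121
246⁻¹ ≡ 31 (mod 125), so k ≡ 31·54 ≡ 49 (mod 125).
x = 113 + 246·49 = 12167.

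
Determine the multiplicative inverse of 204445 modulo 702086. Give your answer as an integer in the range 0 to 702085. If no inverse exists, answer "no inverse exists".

68507

Run Euclid on (702086, 204445):
702086 = 3·204445 + 88751
204445 = 2·88751 + 26943
88751 = 3·26943 + 7922
26943 = 3·7922 + 3177
7922 = 2·3177 + 1568
3177 = 2·1568 + 41
1568 = 38·41 + 10
41 = 4·10 + 1
10 = 10·1 + 0
Since gcd(204445, 702086) = 1, back-substitute to write 1 as a combination:
1 = 41 − 4·10
1 = −4·1568 + 153·41
1 = 153·3177 − 310·1568
1 = −310·7922 + 773·3177
1 = 773·26943 − 2629·7922
1 = −2629·88751 + 8660·26943
1 = 8660·204445 − 19949·88751
1 = −19949·702086 + 68507·204445
So 204445·68507 ≡ 1 (mod 702086).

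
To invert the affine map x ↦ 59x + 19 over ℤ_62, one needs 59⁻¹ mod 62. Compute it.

41

Run Euclid on (62, 59):
62 = 1·59 + 3
59 = 19·3 + 2
3 = 1·2 + 1
2 = 2·1 + 0
gcd = 1, so the inverse exists. Back-substitute:
1 = 3 − 2
1 = −59 + 20·3
1 = 20·62 − 21·59
Hence 59⁻¹ ≡ -21 ≡ 41 (mod 62).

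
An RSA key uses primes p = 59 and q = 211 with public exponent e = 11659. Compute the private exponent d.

φ(n) = (p−1)(q−1) = 58·210 = 12180.
Need d with 11659·d ≡ 1 (mod 12180). Apply the extended Euclidean algorithm:
12180 = 1×11659 + 521
11659 = 22×521 + 197
521 = 2×197 + 127
197 = 1×127 + 70
127 = 1×70 + 57
70 = 1×57 + 13
57 = 4×13 + 5
13 = 2×5 + 3
5 = 1×3 + 2
3 = 1×2 + 1
2 = 2×1 + 0
Back-substitute:
1 = 3 − 2
1 = −5 + 2·3
1 = 2·13 − 5·5
1 = −5·57 + 22·13
1 = 22·70 − 27·57
1 = −27·127 + 49·70
1 = 49·197 − 76·127
1 = −76·521 + 201·197
1 = 201·11659 − 4498·521
1 = −4498·12180 + 4699·11659
So 11659·4699 ≡ 1 (mod 12180), hence d = 4699.

4699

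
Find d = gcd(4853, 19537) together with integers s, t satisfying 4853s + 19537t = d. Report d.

Apply Euclid's algorithm to 19537 and 4853:
19537 = 4·4853 + 125
4853 = 38·125 + 103
125 = 1·103 + 22
103 = 4·22 + 15
22 = 1·15 + 7
15 = 2·7 + 1
7 = 7·1 + 0
gcd(4853, 19537) = 1.
Back-substituting:
1 = 15 − 2·7
1 = −2·22 + 3·15
1 = 3·103 − 14·22
1 = −14·125 + 17·103
1 = 17·4853 − 660·125
1 = −660·19537 + 2657·4853
So 1 = (-660)·19537 + (2657)·4853.

1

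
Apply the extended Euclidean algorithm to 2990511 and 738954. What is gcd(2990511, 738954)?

9

Repeated division:
2990511 = 4·738954 + 34695
738954 = 21·34695 + 10359
34695 = 3·10359 + 3618
10359 = 2·3618 + 3123
3618 = 1·3123 + 495
3123 = 6·495 + 153
495 = 3·153 + 36
153 = 4·36 + 9
36 = 4·9 + 0
gcd(2990511, 738954) = 9.
Back-substituting:
9 = 153 − 4·36
9 = −4·495 + 13·153
9 = 13·3123 − 82·495
9 = −82·3618 + 95·3123
9 = 95·10359 − 272·3618
9 = −272·34695 + 911·10359
9 = 911·738954 − 19403·34695
9 = −19403·2990511 + 78523·738954
So 9 = (-19403)·2990511 + (78523)·738954.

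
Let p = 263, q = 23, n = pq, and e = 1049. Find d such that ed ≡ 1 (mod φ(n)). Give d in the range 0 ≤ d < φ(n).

φ(n) = (p−1)(q−1) = 262·22 = 5764.
Need d with 1049·d ≡ 1 (mod 5764). Apply the extended Euclidean algorithm:
5764 = 5×1049 + 519
1049 = 2×519 + 11
519 = 47×11 + 2
11 = 5×2 + 1
2 = 2×1 + 0
Back-substitute:
1 = 11 − 5·2
1 = −5·519 + 236·11
1 = 236·1049 − 477·519
1 = −477·5764 + 2621·1049
So 1049·2621 ≡ 1 (mod 5764), hence d = 2621.

2621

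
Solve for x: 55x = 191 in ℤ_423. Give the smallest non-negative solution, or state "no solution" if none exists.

First find gcd(55, 423):
423 = 7*55 + 38
55 = 1*38 + 17
38 = 2*17 + 4
17 = 4*4 + 1
4 = 4*1 + 0
gcd = 1, so a unique solution mod 423 exists.
Back-substitute for the Bézout coefficients:
1 = 17 − 4·4
1 = −4·38 + 9·17
1 = 9·55 − 13·38
1 = −13·423 + 100·55
So 55·(100) ≡ 1 (mod 423), giving 55⁻¹ ≡ 100.
x ≡ 55⁻¹·191 ≡ 100·191 ≡ 65 (mod 423).

65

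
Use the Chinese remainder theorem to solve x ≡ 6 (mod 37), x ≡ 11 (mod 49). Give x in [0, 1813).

Write x = 6 + 37·k. Then 37·k ≡ 11 − 6 ≡ 5 (mod 49).
Need 37⁻¹ mod 49. Extended Euclid on (49, 37):
49 = 1·37 + 12
37 = 3·12 + 1
12 = 12·1 + 0
Back-substitute:
1 = 37 − 3·12
1 = −3·49 + 4·37
37⁻¹ ≡ 4 (mod 49), so k ≡ 4·5 ≡ 20 (mod 49).
x = 6 + 37·20 = 746.

746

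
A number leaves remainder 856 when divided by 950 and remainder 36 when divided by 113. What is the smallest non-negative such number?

Write x = 856 + 950·k. Then 950·k ≡ 36 − 856 ≡ 84 (mod 113).
Need 950⁻¹ mod 113. Extended Euclid on (113, 46):
113 = 2·46 + 21
46 = 2·21 + 4
21 = 5·4 + 1
4 = 4·1 + 0
Back-substitute:
1 = 21 − 5·4
1 = −5·46 + 11·21
1 = 11·113 − 27·46
950⁻¹ ≡ 86 (mod 113), so k ≡ 86·84 ≡ 105 (mod 113).
x = 856 + 950·105 = 100606.

100606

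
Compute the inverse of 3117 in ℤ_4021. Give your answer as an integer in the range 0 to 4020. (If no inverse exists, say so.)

Run Euclid on (4021, 3117):
4021 = 1*3117 + 904
3117 = 3*904 + 405
904 = 2*405 + 94
405 = 4*94 + 29
94 = 3*29 + 7
29 = 4*7 + 1
7 = 7*1 + 0
Since gcd(3117, 4021) = 1, back-substitute to write 1 as a combination:
1 = 29 − 4·7
1 = −4·94 + 13·29
1 = 13·405 − 56·94
1 = −56·904 + 125·405
1 = 125·3117 − 431·904
1 = −431·4021 + 556·3117
So 3117·556 ≡ 1 (mod 4021).

556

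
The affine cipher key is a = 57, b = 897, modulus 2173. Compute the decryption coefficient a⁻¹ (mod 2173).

gcd(2173, 57) by repeated division:
2173 = 38·57 + 7
57 = 8·7 + 1
7 = 7·1 + 0
gcd = 1, so the inverse exists. Back-substitute:
1 = 57 − 8·7
1 = −8·2173 + 305·57
So 57·305 ≡ 1 (mod 2173).

305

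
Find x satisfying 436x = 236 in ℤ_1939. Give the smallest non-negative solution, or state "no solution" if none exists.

First find gcd(436, 1939):
1939 = 4·436 + 195
436 = 2·195 + 46
195 = 4·46 + 11
46 = 4·11 + 2
11 = 5·2 + 1
2 = 2·1 + 0
gcd = 1, so a unique solution mod 1939 exists.
Back-substitute for the Bézout coefficients:
1 = 11 − 5·2
1 = −5·46 + 21·11
1 = 21·195 − 89·46
1 = −89·436 + 199·195
1 = 199·1939 − 885·436
So 436·(-885) ≡ 1 (mod 1939), giving 436⁻¹ ≡ 1054.
x ≡ 436⁻¹·236 ≡ 1054·236 ≡ 552 (mod 1939).

552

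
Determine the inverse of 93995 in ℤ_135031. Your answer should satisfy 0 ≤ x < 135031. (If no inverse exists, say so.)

Run Euclid on (135031, 93995):
135031 = 1×93995 + 41036
93995 = 2×41036 + 11923
41036 = 3×11923 + 5267
11923 = 2×5267 + 1389
5267 = 3×1389 + 1100
1389 = 1×1100 + 289
1100 = 3×289 + 233
289 = 1×233 + 56
233 = 4×56 + 9
56 = 6×9 + 2
9 = 4×2 + 1
2 = 2×1 + 0
gcd = 1, so the inverse exists. Back-substitute:
1 = 9 − 4·2
1 = −4·56 + 25·9
1 = 25·233 − 104·56
1 = −104·289 + 129·233
1 = 129·1100 − 491·289
1 = −491·1389 + 620·1100
1 = 620·5267 − 2351·1389
1 = −2351·11923 + 5322·5267
1 = 5322·41036 − 18317·11923
1 = −18317·93995 + 41956·41036
1 = 41956·135031 − 60273·93995
So 93995·(-60273) ≡ 1 (mod 135031), and -60273 ≡ 74758 (mod 135031).

74758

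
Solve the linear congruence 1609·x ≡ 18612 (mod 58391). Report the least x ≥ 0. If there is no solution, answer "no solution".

First find gcd(1609, 58391):
58391 = 36*1609 + 467
1609 = 3*467 + 208
467 = 2*208 + 51
208 = 4*51 + 4
51 = 12*4 + 3
4 = 1*3 + 1
3 = 3*1 + 0
gcd = 1, so a unique solution mod 58391 exists.
Back-substitute for the Bézout coefficients:
1 = 4 − 3
1 = −51 + 13·4
1 = 13·208 − 53·51
1 = −53·467 + 119·208
1 = 119·1609 − 410·467
1 = −410·58391 + 14879·1609
So 1609·(14879) ≡ 1 (mod 58391), giving 1609⁻¹ ≡ 14879.
x ≡ 1609⁻¹·18612 ≡ 14879·18612 ≡ 37826 (mod 58391).

37826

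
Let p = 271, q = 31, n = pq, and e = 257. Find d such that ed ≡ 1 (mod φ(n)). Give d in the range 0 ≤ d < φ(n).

3593

φ(n) = (p−1)(q−1) = 270·30 = 8100.
Need d with 257·d ≡ 1 (mod 8100). Apply the extended Euclidean algorithm:
8100 = 31*257 + 133
257 = 1*133 + 124
133 = 1*124 + 9
124 = 13*9 + 7
9 = 1*7 + 2
7 = 3*2 + 1
2 = 2*1 + 0
Back-substitute:
1 = 7 − 3·2
1 = −3·9 + 4·7
1 = 4·124 − 55·9
1 = −55·133 + 59·124
1 = 59·257 − 114·133
1 = −114·8100 + 3593·257
So 257·3593 ≡ 1 (mod 8100), hence d = 3593.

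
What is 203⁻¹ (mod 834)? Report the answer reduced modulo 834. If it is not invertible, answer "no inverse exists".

341

gcd(834, 203) by repeated division:
834 = 4×203 + 22
203 = 9×22 + 5
22 = 4×5 + 2
5 = 2×2 + 1
2 = 2×1 + 0
The gcd is 1. Working backward:
1 = 5 − 2·2
1 = −2·22 + 9·5
1 = 9·203 − 83·22
1 = −83·834 + 341·203
So 203·341 ≡ 1 (mod 834).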